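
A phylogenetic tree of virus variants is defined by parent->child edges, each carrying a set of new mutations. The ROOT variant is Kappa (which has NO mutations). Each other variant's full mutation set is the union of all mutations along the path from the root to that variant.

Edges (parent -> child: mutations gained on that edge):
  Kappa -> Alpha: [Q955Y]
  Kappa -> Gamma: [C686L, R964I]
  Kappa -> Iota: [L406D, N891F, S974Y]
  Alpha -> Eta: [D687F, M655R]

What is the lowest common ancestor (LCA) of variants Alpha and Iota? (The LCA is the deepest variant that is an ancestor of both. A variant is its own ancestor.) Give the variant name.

Path from root to Alpha: Kappa -> Alpha
  ancestors of Alpha: {Kappa, Alpha}
Path from root to Iota: Kappa -> Iota
  ancestors of Iota: {Kappa, Iota}
Common ancestors: {Kappa}
Walk up from Iota: Iota (not in ancestors of Alpha), Kappa (in ancestors of Alpha)
Deepest common ancestor (LCA) = Kappa

Answer: Kappa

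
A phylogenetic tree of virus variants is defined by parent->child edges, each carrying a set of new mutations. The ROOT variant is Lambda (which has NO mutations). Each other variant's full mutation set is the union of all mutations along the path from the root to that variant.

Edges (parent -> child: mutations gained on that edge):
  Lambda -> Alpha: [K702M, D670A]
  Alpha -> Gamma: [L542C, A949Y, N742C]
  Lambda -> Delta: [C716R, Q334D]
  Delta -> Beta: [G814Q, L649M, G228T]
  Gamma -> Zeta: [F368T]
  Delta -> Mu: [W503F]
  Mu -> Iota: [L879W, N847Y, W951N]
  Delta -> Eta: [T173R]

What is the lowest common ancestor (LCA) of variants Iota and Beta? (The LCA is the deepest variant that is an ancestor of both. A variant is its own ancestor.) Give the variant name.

Answer: Delta

Derivation:
Path from root to Iota: Lambda -> Delta -> Mu -> Iota
  ancestors of Iota: {Lambda, Delta, Mu, Iota}
Path from root to Beta: Lambda -> Delta -> Beta
  ancestors of Beta: {Lambda, Delta, Beta}
Common ancestors: {Lambda, Delta}
Walk up from Beta: Beta (not in ancestors of Iota), Delta (in ancestors of Iota), Lambda (in ancestors of Iota)
Deepest common ancestor (LCA) = Delta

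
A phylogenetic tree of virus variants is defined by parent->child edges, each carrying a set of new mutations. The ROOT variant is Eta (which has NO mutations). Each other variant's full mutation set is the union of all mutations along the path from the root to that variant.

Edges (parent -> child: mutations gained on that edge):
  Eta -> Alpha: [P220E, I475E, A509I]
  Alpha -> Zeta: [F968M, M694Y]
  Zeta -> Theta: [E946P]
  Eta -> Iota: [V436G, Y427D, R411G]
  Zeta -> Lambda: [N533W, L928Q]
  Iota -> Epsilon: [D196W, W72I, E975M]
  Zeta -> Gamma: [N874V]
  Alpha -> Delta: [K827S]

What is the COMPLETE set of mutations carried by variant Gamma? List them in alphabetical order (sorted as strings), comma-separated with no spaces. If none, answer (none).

Answer: A509I,F968M,I475E,M694Y,N874V,P220E

Derivation:
At Eta: gained [] -> total []
At Alpha: gained ['P220E', 'I475E', 'A509I'] -> total ['A509I', 'I475E', 'P220E']
At Zeta: gained ['F968M', 'M694Y'] -> total ['A509I', 'F968M', 'I475E', 'M694Y', 'P220E']
At Gamma: gained ['N874V'] -> total ['A509I', 'F968M', 'I475E', 'M694Y', 'N874V', 'P220E']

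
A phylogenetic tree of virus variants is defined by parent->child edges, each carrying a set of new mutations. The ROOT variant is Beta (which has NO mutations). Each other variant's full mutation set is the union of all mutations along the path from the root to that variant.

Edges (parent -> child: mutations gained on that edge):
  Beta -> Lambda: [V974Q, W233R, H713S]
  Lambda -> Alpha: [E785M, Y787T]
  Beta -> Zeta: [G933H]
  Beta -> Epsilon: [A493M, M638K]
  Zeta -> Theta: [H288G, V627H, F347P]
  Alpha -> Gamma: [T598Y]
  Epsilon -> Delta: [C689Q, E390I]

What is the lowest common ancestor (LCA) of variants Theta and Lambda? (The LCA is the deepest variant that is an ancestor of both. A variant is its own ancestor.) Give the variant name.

Path from root to Theta: Beta -> Zeta -> Theta
  ancestors of Theta: {Beta, Zeta, Theta}
Path from root to Lambda: Beta -> Lambda
  ancestors of Lambda: {Beta, Lambda}
Common ancestors: {Beta}
Walk up from Lambda: Lambda (not in ancestors of Theta), Beta (in ancestors of Theta)
Deepest common ancestor (LCA) = Beta

Answer: Beta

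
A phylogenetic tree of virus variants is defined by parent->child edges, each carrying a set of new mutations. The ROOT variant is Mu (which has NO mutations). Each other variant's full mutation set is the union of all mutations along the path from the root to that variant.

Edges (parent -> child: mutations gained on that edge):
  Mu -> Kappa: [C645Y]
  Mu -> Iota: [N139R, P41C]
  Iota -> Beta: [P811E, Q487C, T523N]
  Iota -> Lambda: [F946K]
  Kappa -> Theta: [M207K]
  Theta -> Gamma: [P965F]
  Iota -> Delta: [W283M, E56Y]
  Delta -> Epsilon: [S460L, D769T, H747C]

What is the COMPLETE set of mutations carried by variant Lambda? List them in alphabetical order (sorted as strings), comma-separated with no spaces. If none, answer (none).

Answer: F946K,N139R,P41C

Derivation:
At Mu: gained [] -> total []
At Iota: gained ['N139R', 'P41C'] -> total ['N139R', 'P41C']
At Lambda: gained ['F946K'] -> total ['F946K', 'N139R', 'P41C']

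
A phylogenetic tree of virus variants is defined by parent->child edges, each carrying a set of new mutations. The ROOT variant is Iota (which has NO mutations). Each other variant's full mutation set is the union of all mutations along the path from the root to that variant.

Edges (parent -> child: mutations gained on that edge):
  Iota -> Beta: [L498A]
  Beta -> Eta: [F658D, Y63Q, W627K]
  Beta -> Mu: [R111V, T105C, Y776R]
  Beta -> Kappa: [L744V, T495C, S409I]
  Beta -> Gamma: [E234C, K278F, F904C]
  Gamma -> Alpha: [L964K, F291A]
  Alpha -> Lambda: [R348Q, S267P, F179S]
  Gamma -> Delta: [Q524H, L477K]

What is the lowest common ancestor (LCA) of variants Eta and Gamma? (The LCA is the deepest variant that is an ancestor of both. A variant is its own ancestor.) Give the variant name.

Answer: Beta

Derivation:
Path from root to Eta: Iota -> Beta -> Eta
  ancestors of Eta: {Iota, Beta, Eta}
Path from root to Gamma: Iota -> Beta -> Gamma
  ancestors of Gamma: {Iota, Beta, Gamma}
Common ancestors: {Iota, Beta}
Walk up from Gamma: Gamma (not in ancestors of Eta), Beta (in ancestors of Eta), Iota (in ancestors of Eta)
Deepest common ancestor (LCA) = Beta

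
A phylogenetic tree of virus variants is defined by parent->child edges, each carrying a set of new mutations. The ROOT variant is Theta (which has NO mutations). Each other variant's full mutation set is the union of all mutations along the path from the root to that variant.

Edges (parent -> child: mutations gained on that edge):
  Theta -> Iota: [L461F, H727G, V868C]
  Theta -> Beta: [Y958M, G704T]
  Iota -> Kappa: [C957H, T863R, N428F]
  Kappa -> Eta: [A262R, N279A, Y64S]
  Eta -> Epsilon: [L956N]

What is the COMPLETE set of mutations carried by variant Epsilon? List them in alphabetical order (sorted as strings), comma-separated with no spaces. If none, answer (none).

Answer: A262R,C957H,H727G,L461F,L956N,N279A,N428F,T863R,V868C,Y64S

Derivation:
At Theta: gained [] -> total []
At Iota: gained ['L461F', 'H727G', 'V868C'] -> total ['H727G', 'L461F', 'V868C']
At Kappa: gained ['C957H', 'T863R', 'N428F'] -> total ['C957H', 'H727G', 'L461F', 'N428F', 'T863R', 'V868C']
At Eta: gained ['A262R', 'N279A', 'Y64S'] -> total ['A262R', 'C957H', 'H727G', 'L461F', 'N279A', 'N428F', 'T863R', 'V868C', 'Y64S']
At Epsilon: gained ['L956N'] -> total ['A262R', 'C957H', 'H727G', 'L461F', 'L956N', 'N279A', 'N428F', 'T863R', 'V868C', 'Y64S']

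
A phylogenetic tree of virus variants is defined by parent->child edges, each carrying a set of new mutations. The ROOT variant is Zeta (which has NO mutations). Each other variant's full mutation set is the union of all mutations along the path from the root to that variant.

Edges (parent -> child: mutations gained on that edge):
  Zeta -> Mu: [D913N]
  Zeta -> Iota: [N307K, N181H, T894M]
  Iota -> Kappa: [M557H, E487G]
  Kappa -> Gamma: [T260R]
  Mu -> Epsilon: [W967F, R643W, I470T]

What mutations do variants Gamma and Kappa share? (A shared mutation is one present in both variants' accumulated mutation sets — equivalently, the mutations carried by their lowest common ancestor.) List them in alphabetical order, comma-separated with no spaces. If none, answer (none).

Answer: E487G,M557H,N181H,N307K,T894M

Derivation:
Accumulating mutations along path to Gamma:
  At Zeta: gained [] -> total []
  At Iota: gained ['N307K', 'N181H', 'T894M'] -> total ['N181H', 'N307K', 'T894M']
  At Kappa: gained ['M557H', 'E487G'] -> total ['E487G', 'M557H', 'N181H', 'N307K', 'T894M']
  At Gamma: gained ['T260R'] -> total ['E487G', 'M557H', 'N181H', 'N307K', 'T260R', 'T894M']
Mutations(Gamma) = ['E487G', 'M557H', 'N181H', 'N307K', 'T260R', 'T894M']
Accumulating mutations along path to Kappa:
  At Zeta: gained [] -> total []
  At Iota: gained ['N307K', 'N181H', 'T894M'] -> total ['N181H', 'N307K', 'T894M']
  At Kappa: gained ['M557H', 'E487G'] -> total ['E487G', 'M557H', 'N181H', 'N307K', 'T894M']
Mutations(Kappa) = ['E487G', 'M557H', 'N181H', 'N307K', 'T894M']
Intersection: ['E487G', 'M557H', 'N181H', 'N307K', 'T260R', 'T894M'] ∩ ['E487G', 'M557H', 'N181H', 'N307K', 'T894M'] = ['E487G', 'M557H', 'N181H', 'N307K', 'T894M']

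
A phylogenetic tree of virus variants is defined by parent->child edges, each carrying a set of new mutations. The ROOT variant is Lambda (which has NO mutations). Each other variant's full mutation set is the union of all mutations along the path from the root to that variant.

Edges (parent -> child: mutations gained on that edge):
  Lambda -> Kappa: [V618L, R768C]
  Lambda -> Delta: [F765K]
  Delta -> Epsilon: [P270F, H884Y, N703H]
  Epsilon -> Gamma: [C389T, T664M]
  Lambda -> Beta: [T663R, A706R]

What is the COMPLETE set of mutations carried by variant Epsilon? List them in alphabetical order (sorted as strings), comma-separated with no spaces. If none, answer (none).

Answer: F765K,H884Y,N703H,P270F

Derivation:
At Lambda: gained [] -> total []
At Delta: gained ['F765K'] -> total ['F765K']
At Epsilon: gained ['P270F', 'H884Y', 'N703H'] -> total ['F765K', 'H884Y', 'N703H', 'P270F']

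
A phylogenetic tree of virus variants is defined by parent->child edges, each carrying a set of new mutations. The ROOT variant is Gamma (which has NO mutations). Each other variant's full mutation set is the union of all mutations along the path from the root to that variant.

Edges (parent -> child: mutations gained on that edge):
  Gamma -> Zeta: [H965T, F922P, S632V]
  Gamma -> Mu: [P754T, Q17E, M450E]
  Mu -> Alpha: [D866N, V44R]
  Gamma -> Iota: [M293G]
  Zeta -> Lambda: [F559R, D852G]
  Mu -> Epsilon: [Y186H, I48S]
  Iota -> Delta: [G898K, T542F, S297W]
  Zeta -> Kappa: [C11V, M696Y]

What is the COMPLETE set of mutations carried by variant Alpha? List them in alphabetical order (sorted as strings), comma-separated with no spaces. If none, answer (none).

At Gamma: gained [] -> total []
At Mu: gained ['P754T', 'Q17E', 'M450E'] -> total ['M450E', 'P754T', 'Q17E']
At Alpha: gained ['D866N', 'V44R'] -> total ['D866N', 'M450E', 'P754T', 'Q17E', 'V44R']

Answer: D866N,M450E,P754T,Q17E,V44R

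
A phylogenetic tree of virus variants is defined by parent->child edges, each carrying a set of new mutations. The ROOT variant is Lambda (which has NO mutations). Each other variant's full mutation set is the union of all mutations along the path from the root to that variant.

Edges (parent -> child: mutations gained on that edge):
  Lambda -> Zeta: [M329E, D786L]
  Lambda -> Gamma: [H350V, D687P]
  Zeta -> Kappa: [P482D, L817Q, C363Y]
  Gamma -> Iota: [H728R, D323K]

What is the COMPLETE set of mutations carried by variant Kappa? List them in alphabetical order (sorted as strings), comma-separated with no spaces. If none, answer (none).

Answer: C363Y,D786L,L817Q,M329E,P482D

Derivation:
At Lambda: gained [] -> total []
At Zeta: gained ['M329E', 'D786L'] -> total ['D786L', 'M329E']
At Kappa: gained ['P482D', 'L817Q', 'C363Y'] -> total ['C363Y', 'D786L', 'L817Q', 'M329E', 'P482D']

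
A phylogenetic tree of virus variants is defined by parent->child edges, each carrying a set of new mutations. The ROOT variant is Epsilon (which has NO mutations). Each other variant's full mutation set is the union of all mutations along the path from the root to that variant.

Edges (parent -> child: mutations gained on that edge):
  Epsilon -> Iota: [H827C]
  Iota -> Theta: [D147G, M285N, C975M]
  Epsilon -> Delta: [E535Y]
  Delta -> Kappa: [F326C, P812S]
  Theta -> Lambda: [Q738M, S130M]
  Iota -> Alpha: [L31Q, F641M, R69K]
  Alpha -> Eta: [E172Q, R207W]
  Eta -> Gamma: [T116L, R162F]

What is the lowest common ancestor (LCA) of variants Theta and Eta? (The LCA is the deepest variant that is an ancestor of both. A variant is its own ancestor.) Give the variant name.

Answer: Iota

Derivation:
Path from root to Theta: Epsilon -> Iota -> Theta
  ancestors of Theta: {Epsilon, Iota, Theta}
Path from root to Eta: Epsilon -> Iota -> Alpha -> Eta
  ancestors of Eta: {Epsilon, Iota, Alpha, Eta}
Common ancestors: {Epsilon, Iota}
Walk up from Eta: Eta (not in ancestors of Theta), Alpha (not in ancestors of Theta), Iota (in ancestors of Theta), Epsilon (in ancestors of Theta)
Deepest common ancestor (LCA) = Iota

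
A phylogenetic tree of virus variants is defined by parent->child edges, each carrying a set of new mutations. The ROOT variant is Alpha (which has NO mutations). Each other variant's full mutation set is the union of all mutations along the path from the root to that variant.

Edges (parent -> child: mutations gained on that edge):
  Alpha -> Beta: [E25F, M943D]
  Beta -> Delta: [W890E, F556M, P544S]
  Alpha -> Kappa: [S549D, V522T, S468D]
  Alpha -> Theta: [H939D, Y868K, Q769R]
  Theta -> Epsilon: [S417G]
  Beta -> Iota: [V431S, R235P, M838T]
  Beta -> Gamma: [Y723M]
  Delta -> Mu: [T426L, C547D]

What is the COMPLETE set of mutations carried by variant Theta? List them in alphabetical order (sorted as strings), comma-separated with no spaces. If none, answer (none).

Answer: H939D,Q769R,Y868K

Derivation:
At Alpha: gained [] -> total []
At Theta: gained ['H939D', 'Y868K', 'Q769R'] -> total ['H939D', 'Q769R', 'Y868K']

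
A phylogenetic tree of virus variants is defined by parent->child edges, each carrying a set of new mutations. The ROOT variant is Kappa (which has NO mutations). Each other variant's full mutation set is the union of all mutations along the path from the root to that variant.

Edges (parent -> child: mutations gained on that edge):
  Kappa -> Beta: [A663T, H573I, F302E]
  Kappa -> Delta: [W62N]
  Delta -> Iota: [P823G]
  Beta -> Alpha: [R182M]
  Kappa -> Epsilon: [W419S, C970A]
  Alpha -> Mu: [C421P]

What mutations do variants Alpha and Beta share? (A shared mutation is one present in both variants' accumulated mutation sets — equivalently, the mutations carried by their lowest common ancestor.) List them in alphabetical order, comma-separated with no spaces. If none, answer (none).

Accumulating mutations along path to Alpha:
  At Kappa: gained [] -> total []
  At Beta: gained ['A663T', 'H573I', 'F302E'] -> total ['A663T', 'F302E', 'H573I']
  At Alpha: gained ['R182M'] -> total ['A663T', 'F302E', 'H573I', 'R182M']
Mutations(Alpha) = ['A663T', 'F302E', 'H573I', 'R182M']
Accumulating mutations along path to Beta:
  At Kappa: gained [] -> total []
  At Beta: gained ['A663T', 'H573I', 'F302E'] -> total ['A663T', 'F302E', 'H573I']
Mutations(Beta) = ['A663T', 'F302E', 'H573I']
Intersection: ['A663T', 'F302E', 'H573I', 'R182M'] ∩ ['A663T', 'F302E', 'H573I'] = ['A663T', 'F302E', 'H573I']

Answer: A663T,F302E,H573I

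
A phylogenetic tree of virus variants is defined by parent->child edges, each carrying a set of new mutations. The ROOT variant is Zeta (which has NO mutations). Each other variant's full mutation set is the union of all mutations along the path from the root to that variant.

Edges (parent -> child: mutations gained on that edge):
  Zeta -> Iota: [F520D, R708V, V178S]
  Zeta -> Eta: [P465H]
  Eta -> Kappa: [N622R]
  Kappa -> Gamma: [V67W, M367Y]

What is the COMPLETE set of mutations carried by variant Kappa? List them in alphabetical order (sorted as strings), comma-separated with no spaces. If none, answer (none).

Answer: N622R,P465H

Derivation:
At Zeta: gained [] -> total []
At Eta: gained ['P465H'] -> total ['P465H']
At Kappa: gained ['N622R'] -> total ['N622R', 'P465H']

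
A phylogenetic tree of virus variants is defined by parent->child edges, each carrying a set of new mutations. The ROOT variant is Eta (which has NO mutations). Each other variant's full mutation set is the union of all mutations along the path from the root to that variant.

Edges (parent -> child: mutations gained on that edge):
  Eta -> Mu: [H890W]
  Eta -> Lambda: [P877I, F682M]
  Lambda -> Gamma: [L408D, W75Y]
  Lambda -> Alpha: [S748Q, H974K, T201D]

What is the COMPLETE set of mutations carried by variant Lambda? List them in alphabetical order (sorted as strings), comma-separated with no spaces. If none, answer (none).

Answer: F682M,P877I

Derivation:
At Eta: gained [] -> total []
At Lambda: gained ['P877I', 'F682M'] -> total ['F682M', 'P877I']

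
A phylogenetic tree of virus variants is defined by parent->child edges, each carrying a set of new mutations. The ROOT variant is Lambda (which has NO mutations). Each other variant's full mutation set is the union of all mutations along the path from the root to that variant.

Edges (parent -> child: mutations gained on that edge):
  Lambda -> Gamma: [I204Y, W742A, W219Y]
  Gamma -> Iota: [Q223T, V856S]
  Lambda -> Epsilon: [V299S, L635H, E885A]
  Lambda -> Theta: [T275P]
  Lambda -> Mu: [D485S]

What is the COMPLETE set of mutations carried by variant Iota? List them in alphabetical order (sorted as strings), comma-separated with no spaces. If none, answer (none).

At Lambda: gained [] -> total []
At Gamma: gained ['I204Y', 'W742A', 'W219Y'] -> total ['I204Y', 'W219Y', 'W742A']
At Iota: gained ['Q223T', 'V856S'] -> total ['I204Y', 'Q223T', 'V856S', 'W219Y', 'W742A']

Answer: I204Y,Q223T,V856S,W219Y,W742A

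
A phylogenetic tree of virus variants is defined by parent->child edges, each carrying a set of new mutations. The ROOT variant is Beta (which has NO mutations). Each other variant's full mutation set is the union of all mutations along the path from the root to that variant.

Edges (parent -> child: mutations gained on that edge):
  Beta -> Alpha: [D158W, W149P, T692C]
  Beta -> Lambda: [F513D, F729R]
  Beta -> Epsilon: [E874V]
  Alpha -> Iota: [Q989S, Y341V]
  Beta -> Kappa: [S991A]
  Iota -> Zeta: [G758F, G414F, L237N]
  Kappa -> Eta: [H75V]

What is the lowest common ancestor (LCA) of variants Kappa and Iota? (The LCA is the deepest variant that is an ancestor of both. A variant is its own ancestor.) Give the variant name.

Answer: Beta

Derivation:
Path from root to Kappa: Beta -> Kappa
  ancestors of Kappa: {Beta, Kappa}
Path from root to Iota: Beta -> Alpha -> Iota
  ancestors of Iota: {Beta, Alpha, Iota}
Common ancestors: {Beta}
Walk up from Iota: Iota (not in ancestors of Kappa), Alpha (not in ancestors of Kappa), Beta (in ancestors of Kappa)
Deepest common ancestor (LCA) = Beta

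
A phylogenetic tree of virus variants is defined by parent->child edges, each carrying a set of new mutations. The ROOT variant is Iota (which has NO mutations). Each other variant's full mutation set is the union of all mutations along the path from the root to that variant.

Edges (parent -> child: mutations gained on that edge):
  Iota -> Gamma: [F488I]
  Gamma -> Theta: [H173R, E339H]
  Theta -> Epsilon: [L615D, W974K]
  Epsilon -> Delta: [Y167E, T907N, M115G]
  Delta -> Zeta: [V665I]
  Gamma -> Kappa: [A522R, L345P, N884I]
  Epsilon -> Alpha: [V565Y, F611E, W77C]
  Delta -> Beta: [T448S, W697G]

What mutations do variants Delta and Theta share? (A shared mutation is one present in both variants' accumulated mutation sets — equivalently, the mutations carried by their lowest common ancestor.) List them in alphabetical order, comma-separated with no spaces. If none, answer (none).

Accumulating mutations along path to Delta:
  At Iota: gained [] -> total []
  At Gamma: gained ['F488I'] -> total ['F488I']
  At Theta: gained ['H173R', 'E339H'] -> total ['E339H', 'F488I', 'H173R']
  At Epsilon: gained ['L615D', 'W974K'] -> total ['E339H', 'F488I', 'H173R', 'L615D', 'W974K']
  At Delta: gained ['Y167E', 'T907N', 'M115G'] -> total ['E339H', 'F488I', 'H173R', 'L615D', 'M115G', 'T907N', 'W974K', 'Y167E']
Mutations(Delta) = ['E339H', 'F488I', 'H173R', 'L615D', 'M115G', 'T907N', 'W974K', 'Y167E']
Accumulating mutations along path to Theta:
  At Iota: gained [] -> total []
  At Gamma: gained ['F488I'] -> total ['F488I']
  At Theta: gained ['H173R', 'E339H'] -> total ['E339H', 'F488I', 'H173R']
Mutations(Theta) = ['E339H', 'F488I', 'H173R']
Intersection: ['E339H', 'F488I', 'H173R', 'L615D', 'M115G', 'T907N', 'W974K', 'Y167E'] ∩ ['E339H', 'F488I', 'H173R'] = ['E339H', 'F488I', 'H173R']

Answer: E339H,F488I,H173R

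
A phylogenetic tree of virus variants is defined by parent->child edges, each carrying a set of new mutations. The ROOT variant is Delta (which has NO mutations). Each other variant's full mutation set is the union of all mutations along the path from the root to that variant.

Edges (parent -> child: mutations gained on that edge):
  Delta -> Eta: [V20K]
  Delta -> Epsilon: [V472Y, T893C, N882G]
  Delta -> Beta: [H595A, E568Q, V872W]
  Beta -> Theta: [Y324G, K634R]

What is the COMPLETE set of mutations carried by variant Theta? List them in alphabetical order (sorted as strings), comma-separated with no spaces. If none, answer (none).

Answer: E568Q,H595A,K634R,V872W,Y324G

Derivation:
At Delta: gained [] -> total []
At Beta: gained ['H595A', 'E568Q', 'V872W'] -> total ['E568Q', 'H595A', 'V872W']
At Theta: gained ['Y324G', 'K634R'] -> total ['E568Q', 'H595A', 'K634R', 'V872W', 'Y324G']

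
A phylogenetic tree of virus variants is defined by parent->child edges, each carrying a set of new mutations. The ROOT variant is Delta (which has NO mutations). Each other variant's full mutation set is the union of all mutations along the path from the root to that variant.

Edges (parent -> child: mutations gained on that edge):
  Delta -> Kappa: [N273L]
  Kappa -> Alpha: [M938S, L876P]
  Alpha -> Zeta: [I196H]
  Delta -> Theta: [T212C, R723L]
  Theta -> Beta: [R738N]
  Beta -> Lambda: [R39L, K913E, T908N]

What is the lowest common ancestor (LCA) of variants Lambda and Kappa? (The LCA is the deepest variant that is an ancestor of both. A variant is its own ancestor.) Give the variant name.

Path from root to Lambda: Delta -> Theta -> Beta -> Lambda
  ancestors of Lambda: {Delta, Theta, Beta, Lambda}
Path from root to Kappa: Delta -> Kappa
  ancestors of Kappa: {Delta, Kappa}
Common ancestors: {Delta}
Walk up from Kappa: Kappa (not in ancestors of Lambda), Delta (in ancestors of Lambda)
Deepest common ancestor (LCA) = Delta

Answer: Delta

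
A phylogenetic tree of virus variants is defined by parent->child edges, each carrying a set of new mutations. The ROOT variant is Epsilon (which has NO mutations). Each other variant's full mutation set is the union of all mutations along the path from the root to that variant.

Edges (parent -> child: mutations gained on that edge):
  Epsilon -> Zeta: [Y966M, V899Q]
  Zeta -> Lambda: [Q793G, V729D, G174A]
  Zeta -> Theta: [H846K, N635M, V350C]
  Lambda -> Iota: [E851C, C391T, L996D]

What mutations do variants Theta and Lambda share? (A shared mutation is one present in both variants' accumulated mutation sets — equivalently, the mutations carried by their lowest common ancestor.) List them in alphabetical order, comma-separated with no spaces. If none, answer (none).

Answer: V899Q,Y966M

Derivation:
Accumulating mutations along path to Theta:
  At Epsilon: gained [] -> total []
  At Zeta: gained ['Y966M', 'V899Q'] -> total ['V899Q', 'Y966M']
  At Theta: gained ['H846K', 'N635M', 'V350C'] -> total ['H846K', 'N635M', 'V350C', 'V899Q', 'Y966M']
Mutations(Theta) = ['H846K', 'N635M', 'V350C', 'V899Q', 'Y966M']
Accumulating mutations along path to Lambda:
  At Epsilon: gained [] -> total []
  At Zeta: gained ['Y966M', 'V899Q'] -> total ['V899Q', 'Y966M']
  At Lambda: gained ['Q793G', 'V729D', 'G174A'] -> total ['G174A', 'Q793G', 'V729D', 'V899Q', 'Y966M']
Mutations(Lambda) = ['G174A', 'Q793G', 'V729D', 'V899Q', 'Y966M']
Intersection: ['H846K', 'N635M', 'V350C', 'V899Q', 'Y966M'] ∩ ['G174A', 'Q793G', 'V729D', 'V899Q', 'Y966M'] = ['V899Q', 'Y966M']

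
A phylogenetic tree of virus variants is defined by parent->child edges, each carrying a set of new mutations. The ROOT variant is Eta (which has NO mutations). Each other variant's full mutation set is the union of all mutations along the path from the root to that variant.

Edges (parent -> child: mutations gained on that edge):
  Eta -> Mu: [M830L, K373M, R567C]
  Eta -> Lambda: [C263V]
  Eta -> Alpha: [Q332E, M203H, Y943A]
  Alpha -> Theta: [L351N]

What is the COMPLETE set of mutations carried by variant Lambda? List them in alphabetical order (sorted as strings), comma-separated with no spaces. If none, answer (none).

At Eta: gained [] -> total []
At Lambda: gained ['C263V'] -> total ['C263V']

Answer: C263V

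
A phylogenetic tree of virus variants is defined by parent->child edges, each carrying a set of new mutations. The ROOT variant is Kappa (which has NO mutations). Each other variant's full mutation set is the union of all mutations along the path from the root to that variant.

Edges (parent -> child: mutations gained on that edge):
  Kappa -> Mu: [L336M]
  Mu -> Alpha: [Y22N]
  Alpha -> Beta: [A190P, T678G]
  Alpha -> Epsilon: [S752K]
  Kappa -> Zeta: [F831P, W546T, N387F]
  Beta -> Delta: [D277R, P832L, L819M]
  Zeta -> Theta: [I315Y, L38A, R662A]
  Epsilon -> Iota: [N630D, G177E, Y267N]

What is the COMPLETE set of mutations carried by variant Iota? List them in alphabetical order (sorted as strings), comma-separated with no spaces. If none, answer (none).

Answer: G177E,L336M,N630D,S752K,Y22N,Y267N

Derivation:
At Kappa: gained [] -> total []
At Mu: gained ['L336M'] -> total ['L336M']
At Alpha: gained ['Y22N'] -> total ['L336M', 'Y22N']
At Epsilon: gained ['S752K'] -> total ['L336M', 'S752K', 'Y22N']
At Iota: gained ['N630D', 'G177E', 'Y267N'] -> total ['G177E', 'L336M', 'N630D', 'S752K', 'Y22N', 'Y267N']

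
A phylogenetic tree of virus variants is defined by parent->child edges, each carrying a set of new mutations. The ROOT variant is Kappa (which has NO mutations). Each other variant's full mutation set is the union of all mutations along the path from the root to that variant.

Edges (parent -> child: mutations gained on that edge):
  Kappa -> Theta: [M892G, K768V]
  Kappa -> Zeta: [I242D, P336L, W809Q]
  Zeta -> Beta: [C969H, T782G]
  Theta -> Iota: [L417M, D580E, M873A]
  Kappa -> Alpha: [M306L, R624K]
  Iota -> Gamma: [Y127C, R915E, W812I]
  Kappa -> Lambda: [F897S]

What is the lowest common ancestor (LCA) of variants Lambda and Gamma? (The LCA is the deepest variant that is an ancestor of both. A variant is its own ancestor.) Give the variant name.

Answer: Kappa

Derivation:
Path from root to Lambda: Kappa -> Lambda
  ancestors of Lambda: {Kappa, Lambda}
Path from root to Gamma: Kappa -> Theta -> Iota -> Gamma
  ancestors of Gamma: {Kappa, Theta, Iota, Gamma}
Common ancestors: {Kappa}
Walk up from Gamma: Gamma (not in ancestors of Lambda), Iota (not in ancestors of Lambda), Theta (not in ancestors of Lambda), Kappa (in ancestors of Lambda)
Deepest common ancestor (LCA) = Kappa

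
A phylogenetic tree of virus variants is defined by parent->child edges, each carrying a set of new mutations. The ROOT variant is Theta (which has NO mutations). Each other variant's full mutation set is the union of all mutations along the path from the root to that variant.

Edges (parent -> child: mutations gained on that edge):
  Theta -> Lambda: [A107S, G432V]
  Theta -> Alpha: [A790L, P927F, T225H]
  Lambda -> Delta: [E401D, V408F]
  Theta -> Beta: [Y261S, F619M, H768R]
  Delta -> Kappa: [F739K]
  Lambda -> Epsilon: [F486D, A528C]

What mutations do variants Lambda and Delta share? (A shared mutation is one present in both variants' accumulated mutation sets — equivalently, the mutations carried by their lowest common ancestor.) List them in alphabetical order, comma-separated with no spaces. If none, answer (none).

Accumulating mutations along path to Lambda:
  At Theta: gained [] -> total []
  At Lambda: gained ['A107S', 'G432V'] -> total ['A107S', 'G432V']
Mutations(Lambda) = ['A107S', 'G432V']
Accumulating mutations along path to Delta:
  At Theta: gained [] -> total []
  At Lambda: gained ['A107S', 'G432V'] -> total ['A107S', 'G432V']
  At Delta: gained ['E401D', 'V408F'] -> total ['A107S', 'E401D', 'G432V', 'V408F']
Mutations(Delta) = ['A107S', 'E401D', 'G432V', 'V408F']
Intersection: ['A107S', 'G432V'] ∩ ['A107S', 'E401D', 'G432V', 'V408F'] = ['A107S', 'G432V']

Answer: A107S,G432V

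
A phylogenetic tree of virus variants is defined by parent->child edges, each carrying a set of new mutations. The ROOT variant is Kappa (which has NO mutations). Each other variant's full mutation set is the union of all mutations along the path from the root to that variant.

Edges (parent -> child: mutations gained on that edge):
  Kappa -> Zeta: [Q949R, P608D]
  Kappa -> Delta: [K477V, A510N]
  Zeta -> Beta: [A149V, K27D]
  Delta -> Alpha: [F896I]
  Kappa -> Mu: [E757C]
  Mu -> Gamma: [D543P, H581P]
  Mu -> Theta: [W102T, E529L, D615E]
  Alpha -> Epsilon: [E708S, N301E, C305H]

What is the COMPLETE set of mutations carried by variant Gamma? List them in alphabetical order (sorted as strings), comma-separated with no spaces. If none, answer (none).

Answer: D543P,E757C,H581P

Derivation:
At Kappa: gained [] -> total []
At Mu: gained ['E757C'] -> total ['E757C']
At Gamma: gained ['D543P', 'H581P'] -> total ['D543P', 'E757C', 'H581P']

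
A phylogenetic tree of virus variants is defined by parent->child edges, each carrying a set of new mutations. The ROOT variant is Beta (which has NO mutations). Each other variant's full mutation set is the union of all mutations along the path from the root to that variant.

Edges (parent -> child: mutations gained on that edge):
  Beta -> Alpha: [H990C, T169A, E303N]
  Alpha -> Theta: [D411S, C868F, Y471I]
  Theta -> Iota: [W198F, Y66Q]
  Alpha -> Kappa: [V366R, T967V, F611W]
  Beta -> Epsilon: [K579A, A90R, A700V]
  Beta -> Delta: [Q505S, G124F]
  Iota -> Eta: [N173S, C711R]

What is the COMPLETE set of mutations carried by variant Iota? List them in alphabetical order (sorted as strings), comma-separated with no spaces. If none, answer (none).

At Beta: gained [] -> total []
At Alpha: gained ['H990C', 'T169A', 'E303N'] -> total ['E303N', 'H990C', 'T169A']
At Theta: gained ['D411S', 'C868F', 'Y471I'] -> total ['C868F', 'D411S', 'E303N', 'H990C', 'T169A', 'Y471I']
At Iota: gained ['W198F', 'Y66Q'] -> total ['C868F', 'D411S', 'E303N', 'H990C', 'T169A', 'W198F', 'Y471I', 'Y66Q']

Answer: C868F,D411S,E303N,H990C,T169A,W198F,Y471I,Y66Q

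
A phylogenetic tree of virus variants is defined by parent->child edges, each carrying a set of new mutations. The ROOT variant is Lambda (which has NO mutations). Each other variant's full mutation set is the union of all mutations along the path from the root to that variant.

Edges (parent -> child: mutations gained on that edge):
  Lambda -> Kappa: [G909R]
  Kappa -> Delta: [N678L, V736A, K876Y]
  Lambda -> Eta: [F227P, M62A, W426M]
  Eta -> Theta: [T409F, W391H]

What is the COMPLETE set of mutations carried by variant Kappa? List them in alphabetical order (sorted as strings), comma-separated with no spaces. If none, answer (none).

At Lambda: gained [] -> total []
At Kappa: gained ['G909R'] -> total ['G909R']

Answer: G909R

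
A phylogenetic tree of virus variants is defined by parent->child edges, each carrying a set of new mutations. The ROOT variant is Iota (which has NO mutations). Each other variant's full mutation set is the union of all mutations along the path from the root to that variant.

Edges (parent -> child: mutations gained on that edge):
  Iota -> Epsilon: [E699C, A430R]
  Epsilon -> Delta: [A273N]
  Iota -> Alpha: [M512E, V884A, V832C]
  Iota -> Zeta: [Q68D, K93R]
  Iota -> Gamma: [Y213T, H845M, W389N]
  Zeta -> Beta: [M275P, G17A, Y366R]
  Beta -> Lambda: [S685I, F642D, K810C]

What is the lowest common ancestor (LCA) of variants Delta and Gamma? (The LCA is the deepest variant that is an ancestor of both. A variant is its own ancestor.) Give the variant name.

Answer: Iota

Derivation:
Path from root to Delta: Iota -> Epsilon -> Delta
  ancestors of Delta: {Iota, Epsilon, Delta}
Path from root to Gamma: Iota -> Gamma
  ancestors of Gamma: {Iota, Gamma}
Common ancestors: {Iota}
Walk up from Gamma: Gamma (not in ancestors of Delta), Iota (in ancestors of Delta)
Deepest common ancestor (LCA) = Iota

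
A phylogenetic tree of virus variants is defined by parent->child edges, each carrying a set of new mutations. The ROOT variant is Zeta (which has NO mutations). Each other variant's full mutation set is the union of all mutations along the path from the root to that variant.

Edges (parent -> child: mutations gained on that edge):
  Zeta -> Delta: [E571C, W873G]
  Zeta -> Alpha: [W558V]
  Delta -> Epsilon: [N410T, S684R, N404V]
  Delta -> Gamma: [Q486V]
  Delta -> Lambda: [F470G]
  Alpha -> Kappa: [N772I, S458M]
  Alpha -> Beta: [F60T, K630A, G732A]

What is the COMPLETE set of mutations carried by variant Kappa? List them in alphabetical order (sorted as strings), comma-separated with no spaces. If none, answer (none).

Answer: N772I,S458M,W558V

Derivation:
At Zeta: gained [] -> total []
At Alpha: gained ['W558V'] -> total ['W558V']
At Kappa: gained ['N772I', 'S458M'] -> total ['N772I', 'S458M', 'W558V']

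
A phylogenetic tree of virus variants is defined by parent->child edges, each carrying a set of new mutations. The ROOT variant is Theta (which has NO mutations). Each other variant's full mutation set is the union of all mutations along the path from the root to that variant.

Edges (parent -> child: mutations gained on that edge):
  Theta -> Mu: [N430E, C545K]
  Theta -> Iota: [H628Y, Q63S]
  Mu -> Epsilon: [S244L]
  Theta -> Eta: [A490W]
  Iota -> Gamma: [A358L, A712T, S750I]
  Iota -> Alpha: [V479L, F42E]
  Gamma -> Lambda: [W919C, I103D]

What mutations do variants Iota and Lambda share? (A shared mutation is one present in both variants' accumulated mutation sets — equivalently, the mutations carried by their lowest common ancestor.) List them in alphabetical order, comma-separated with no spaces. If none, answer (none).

Accumulating mutations along path to Iota:
  At Theta: gained [] -> total []
  At Iota: gained ['H628Y', 'Q63S'] -> total ['H628Y', 'Q63S']
Mutations(Iota) = ['H628Y', 'Q63S']
Accumulating mutations along path to Lambda:
  At Theta: gained [] -> total []
  At Iota: gained ['H628Y', 'Q63S'] -> total ['H628Y', 'Q63S']
  At Gamma: gained ['A358L', 'A712T', 'S750I'] -> total ['A358L', 'A712T', 'H628Y', 'Q63S', 'S750I']
  At Lambda: gained ['W919C', 'I103D'] -> total ['A358L', 'A712T', 'H628Y', 'I103D', 'Q63S', 'S750I', 'W919C']
Mutations(Lambda) = ['A358L', 'A712T', 'H628Y', 'I103D', 'Q63S', 'S750I', 'W919C']
Intersection: ['H628Y', 'Q63S'] ∩ ['A358L', 'A712T', 'H628Y', 'I103D', 'Q63S', 'S750I', 'W919C'] = ['H628Y', 'Q63S']

Answer: H628Y,Q63S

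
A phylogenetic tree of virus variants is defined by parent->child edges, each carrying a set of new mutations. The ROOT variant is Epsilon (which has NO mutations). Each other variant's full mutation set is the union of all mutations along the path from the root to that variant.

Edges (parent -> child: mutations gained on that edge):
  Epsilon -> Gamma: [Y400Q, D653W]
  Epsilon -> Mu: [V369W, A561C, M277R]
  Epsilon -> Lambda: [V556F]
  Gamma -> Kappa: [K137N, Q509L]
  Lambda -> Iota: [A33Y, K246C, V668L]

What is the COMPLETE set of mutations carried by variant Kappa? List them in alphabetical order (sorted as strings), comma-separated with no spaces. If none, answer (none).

Answer: D653W,K137N,Q509L,Y400Q

Derivation:
At Epsilon: gained [] -> total []
At Gamma: gained ['Y400Q', 'D653W'] -> total ['D653W', 'Y400Q']
At Kappa: gained ['K137N', 'Q509L'] -> total ['D653W', 'K137N', 'Q509L', 'Y400Q']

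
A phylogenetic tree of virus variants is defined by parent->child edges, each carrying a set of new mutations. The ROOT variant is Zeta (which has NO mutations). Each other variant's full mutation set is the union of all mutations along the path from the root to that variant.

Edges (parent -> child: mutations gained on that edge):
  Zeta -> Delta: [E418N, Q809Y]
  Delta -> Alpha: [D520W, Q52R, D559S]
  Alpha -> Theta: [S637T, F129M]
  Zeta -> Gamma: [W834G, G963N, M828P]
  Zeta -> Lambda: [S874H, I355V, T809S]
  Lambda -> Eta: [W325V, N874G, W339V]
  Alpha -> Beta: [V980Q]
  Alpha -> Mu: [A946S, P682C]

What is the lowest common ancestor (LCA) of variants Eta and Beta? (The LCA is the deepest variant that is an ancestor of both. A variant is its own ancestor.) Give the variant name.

Path from root to Eta: Zeta -> Lambda -> Eta
  ancestors of Eta: {Zeta, Lambda, Eta}
Path from root to Beta: Zeta -> Delta -> Alpha -> Beta
  ancestors of Beta: {Zeta, Delta, Alpha, Beta}
Common ancestors: {Zeta}
Walk up from Beta: Beta (not in ancestors of Eta), Alpha (not in ancestors of Eta), Delta (not in ancestors of Eta), Zeta (in ancestors of Eta)
Deepest common ancestor (LCA) = Zeta

Answer: Zeta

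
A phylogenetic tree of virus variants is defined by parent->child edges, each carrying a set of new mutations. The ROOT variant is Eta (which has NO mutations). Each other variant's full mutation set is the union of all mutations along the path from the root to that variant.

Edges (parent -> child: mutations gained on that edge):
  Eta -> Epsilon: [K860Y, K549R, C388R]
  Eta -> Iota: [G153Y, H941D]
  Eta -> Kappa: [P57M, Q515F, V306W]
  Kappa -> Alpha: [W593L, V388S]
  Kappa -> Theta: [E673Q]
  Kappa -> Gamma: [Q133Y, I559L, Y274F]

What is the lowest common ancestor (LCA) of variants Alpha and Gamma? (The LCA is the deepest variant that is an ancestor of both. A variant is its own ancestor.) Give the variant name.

Path from root to Alpha: Eta -> Kappa -> Alpha
  ancestors of Alpha: {Eta, Kappa, Alpha}
Path from root to Gamma: Eta -> Kappa -> Gamma
  ancestors of Gamma: {Eta, Kappa, Gamma}
Common ancestors: {Eta, Kappa}
Walk up from Gamma: Gamma (not in ancestors of Alpha), Kappa (in ancestors of Alpha), Eta (in ancestors of Alpha)
Deepest common ancestor (LCA) = Kappa

Answer: Kappa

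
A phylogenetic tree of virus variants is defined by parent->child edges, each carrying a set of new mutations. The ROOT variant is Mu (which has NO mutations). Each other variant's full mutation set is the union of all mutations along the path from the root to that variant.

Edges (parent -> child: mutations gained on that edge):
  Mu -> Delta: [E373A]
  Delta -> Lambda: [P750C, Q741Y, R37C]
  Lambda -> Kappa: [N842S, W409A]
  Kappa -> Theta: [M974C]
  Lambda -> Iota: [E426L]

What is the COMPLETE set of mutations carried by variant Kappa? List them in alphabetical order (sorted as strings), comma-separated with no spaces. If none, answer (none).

Answer: E373A,N842S,P750C,Q741Y,R37C,W409A

Derivation:
At Mu: gained [] -> total []
At Delta: gained ['E373A'] -> total ['E373A']
At Lambda: gained ['P750C', 'Q741Y', 'R37C'] -> total ['E373A', 'P750C', 'Q741Y', 'R37C']
At Kappa: gained ['N842S', 'W409A'] -> total ['E373A', 'N842S', 'P750C', 'Q741Y', 'R37C', 'W409A']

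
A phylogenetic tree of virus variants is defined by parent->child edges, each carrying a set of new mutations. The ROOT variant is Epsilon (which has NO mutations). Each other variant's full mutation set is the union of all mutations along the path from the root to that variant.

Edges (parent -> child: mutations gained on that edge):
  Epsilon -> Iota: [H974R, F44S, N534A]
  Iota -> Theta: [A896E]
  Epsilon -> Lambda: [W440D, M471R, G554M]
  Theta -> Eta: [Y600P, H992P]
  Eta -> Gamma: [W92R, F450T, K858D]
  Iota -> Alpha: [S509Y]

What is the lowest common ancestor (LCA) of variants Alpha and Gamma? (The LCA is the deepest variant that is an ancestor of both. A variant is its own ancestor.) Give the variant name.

Path from root to Alpha: Epsilon -> Iota -> Alpha
  ancestors of Alpha: {Epsilon, Iota, Alpha}
Path from root to Gamma: Epsilon -> Iota -> Theta -> Eta -> Gamma
  ancestors of Gamma: {Epsilon, Iota, Theta, Eta, Gamma}
Common ancestors: {Epsilon, Iota}
Walk up from Gamma: Gamma (not in ancestors of Alpha), Eta (not in ancestors of Alpha), Theta (not in ancestors of Alpha), Iota (in ancestors of Alpha), Epsilon (in ancestors of Alpha)
Deepest common ancestor (LCA) = Iota

Answer: Iota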